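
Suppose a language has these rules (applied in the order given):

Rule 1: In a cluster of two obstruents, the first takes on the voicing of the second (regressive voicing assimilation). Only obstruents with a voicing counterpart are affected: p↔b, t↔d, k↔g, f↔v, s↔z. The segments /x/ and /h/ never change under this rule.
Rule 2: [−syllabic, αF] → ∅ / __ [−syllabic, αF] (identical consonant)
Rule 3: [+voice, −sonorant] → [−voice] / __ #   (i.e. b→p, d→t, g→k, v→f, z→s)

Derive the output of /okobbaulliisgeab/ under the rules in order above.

Rule 1 (regressive voicing assimilation): /s/ precedes the voiced obstruent /g/, so it voices to [z] by assimilation. /okobbaulliisgeab/ → okobbaulliizgeab.
Rule 2 (degemination): /bb/ is a geminate; the first /b/ deletes. /ll/ is a geminate; the first /l/ deletes. /okobbaulliizgeab/ → okobauliizgeab.
Rule 3 (final devoicing): /b/ is a voiced obstruent in word-final position, so it devoices to [p]. /okobauliizgeab/ → okobauliizgeap.

okobauliizgeap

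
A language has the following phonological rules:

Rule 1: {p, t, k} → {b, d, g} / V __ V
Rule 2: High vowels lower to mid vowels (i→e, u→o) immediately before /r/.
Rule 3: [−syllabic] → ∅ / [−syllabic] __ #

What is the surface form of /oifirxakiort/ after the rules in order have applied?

Rule 1 (intervocalic voicing): /k/ is a voiceless stop between vowels /a/ and /i/, so it voices to [g]. /oifirxakiort/ → oifirxagiort.
Rule 2 (pre-rhotic lowering): /i/ is a high vowel immediately before /r/, so it lowers to [e]. /oifirxagiort/ → oiferxagiort.
Rule 3 (final cluster simplification): /t/ is the second consonant of a word-final cluster /rt/, so it deletes. /oiferxagiort/ → oiferxagior.

oiferxagior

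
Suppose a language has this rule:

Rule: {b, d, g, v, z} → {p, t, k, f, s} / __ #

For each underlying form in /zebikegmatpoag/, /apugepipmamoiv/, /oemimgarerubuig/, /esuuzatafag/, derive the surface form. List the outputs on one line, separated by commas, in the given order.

/zebikegmatpoag/: /g/ is a voiced obstruent in word-final position, so it devoices to [k]. → [zebikegmatpoak].
/apugepipmamoiv/: /v/ is a voiced obstruent in word-final position, so it devoices to [f]. → [apugepipmamoif].
/oemimgarerubuig/: /g/ is a voiced obstruent in word-final position, so it devoices to [k]. → [oemimgarerubuik].
/esuuzatafag/: /g/ is a voiced obstruent in word-final position, so it devoices to [k]. → [esuuzatafak].

zebikegmatpoak, apugepipmamoif, oemimgarerubuik, esuuzatafak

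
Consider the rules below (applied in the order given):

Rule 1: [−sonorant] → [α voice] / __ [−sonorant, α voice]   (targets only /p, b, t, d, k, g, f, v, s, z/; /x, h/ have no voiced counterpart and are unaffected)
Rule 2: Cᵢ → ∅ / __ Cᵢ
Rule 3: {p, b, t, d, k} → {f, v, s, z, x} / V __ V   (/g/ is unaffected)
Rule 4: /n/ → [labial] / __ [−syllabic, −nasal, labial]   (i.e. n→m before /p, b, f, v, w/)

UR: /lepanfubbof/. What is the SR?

Rule 1 (regressive voicing assimilation): no segment meets the environment; /lepanfubbof/ is unchanged.
Rule 2 (degemination): /bb/ is a geminate; the first /b/ deletes. /lepanfubbof/ → lepanfubof.
Rule 3 (intervocalic spirantization): /p/ is a stop between vowels /e/ and /a/, so it spirantizes to the fricative [f]. /b/ is a stop between vowels /u/ and /o/, so it spirantizes to the fricative [v]. /lepanfubof/ → lefanfuvof.
Rule 4 (nasal place assimilation): /n/ precedes the labial consonant /f/, so it assimilates in place to [m]. /lefanfuvof/ → lefamfuvof.

lefamfuvof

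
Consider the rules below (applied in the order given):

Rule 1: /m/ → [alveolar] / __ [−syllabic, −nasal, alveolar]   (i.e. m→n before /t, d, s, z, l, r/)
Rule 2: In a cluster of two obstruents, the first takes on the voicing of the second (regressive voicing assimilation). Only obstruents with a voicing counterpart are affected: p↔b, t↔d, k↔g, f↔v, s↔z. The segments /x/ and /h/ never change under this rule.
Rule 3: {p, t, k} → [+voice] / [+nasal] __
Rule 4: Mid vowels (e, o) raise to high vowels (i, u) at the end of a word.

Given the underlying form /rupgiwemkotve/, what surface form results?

rubgiwemgodvi

Rule 1 (nasal place assimilation): no segment meets the environment; /rupgiwemkotve/ is unchanged.
Rule 2 (regressive voicing assimilation): /p/ precedes the voiced obstruent /g/, so it voices to [b] by assimilation. /t/ precedes the voiced obstruent /v/, so it voices to [d] by assimilation. /rupgiwemkotve/ → rubgiwemkodve.
Rule 3 (post-nasal voicing): /k/ is a voiceless stop immediately after the nasal /m/, so it voices to [g]. /rubgiwemkodve/ → rubgiwemgodve.
Rule 4 (final vowel raising): /e/ is a mid vowel in word-final position, so it raises to [i]. /rubgiwemgodve/ → rubgiwemgodvi.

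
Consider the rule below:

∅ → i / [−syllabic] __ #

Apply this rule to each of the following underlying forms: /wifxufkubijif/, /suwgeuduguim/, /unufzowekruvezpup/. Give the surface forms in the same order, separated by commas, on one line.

wifxufkubijifi, suwgeuduguimi, unufzowekruvezpupi

/wifxufkubijif/: the form ends in the consonant /f/, so [i] is inserted word-finally. → [wifxufkubijifi].
/suwgeuduguim/: the form ends in the consonant /m/, so [i] is inserted word-finally. → [suwgeuduguimi].
/unufzowekruvezpup/: the form ends in the consonant /p/, so [i] is inserted word-finally. → [unufzowekruvezpupi].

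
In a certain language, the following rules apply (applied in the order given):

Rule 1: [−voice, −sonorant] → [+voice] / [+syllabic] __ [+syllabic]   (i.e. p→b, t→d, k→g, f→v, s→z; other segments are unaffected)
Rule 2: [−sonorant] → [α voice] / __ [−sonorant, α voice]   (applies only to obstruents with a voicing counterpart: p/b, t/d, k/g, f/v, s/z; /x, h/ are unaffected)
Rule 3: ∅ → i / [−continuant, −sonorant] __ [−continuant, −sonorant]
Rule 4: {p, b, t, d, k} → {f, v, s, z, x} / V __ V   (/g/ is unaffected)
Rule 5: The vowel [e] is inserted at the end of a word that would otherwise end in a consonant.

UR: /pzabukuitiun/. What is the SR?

bzavuguiziune

Rule 1 (intervocalic voicing): /k/ is a voiceless obstruent between vowels /u/ and /u/, so it voices to [g]. /t/ is a voiceless obstruent between vowels /i/ and /i/, so it voices to [d]. /pzabukuitiun/ → pzabuguidiun.
Rule 2 (regressive voicing assimilation): /p/ precedes the voiced obstruent /z/, so it voices to [b] by assimilation. /pzabuguidiun/ → bzabuguidiun.
Rule 3 (stop-cluster i-epenthesis): no segment meets the environment; /bzabuguidiun/ is unchanged.
Rule 4 (intervocalic spirantization): /b/ is a stop between vowels /a/ and /u/, so it spirantizes to the fricative [v]. /d/ is a stop between vowels /i/ and /i/, so it spirantizes to the fricative [z]. /bzabuguidiun/ → bzavuguiziun.
Rule 5 (final e-epenthesis): the form ends in the consonant /n/, so [e] is inserted word-finally. /bzavuguiziun/ → bzavuguiziune.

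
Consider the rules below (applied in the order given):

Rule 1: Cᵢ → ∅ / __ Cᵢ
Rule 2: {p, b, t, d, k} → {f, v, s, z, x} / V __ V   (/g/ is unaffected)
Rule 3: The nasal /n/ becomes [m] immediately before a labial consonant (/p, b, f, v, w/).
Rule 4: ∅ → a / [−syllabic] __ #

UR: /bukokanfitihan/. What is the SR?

buxoxamfisihana

Rule 1 (degemination): no segment meets the environment; /bukokanfitihan/ is unchanged.
Rule 2 (intervocalic spirantization): /k/ is a stop between vowels /u/ and /o/, so it spirantizes to the fricative [x]. /k/ is a stop between vowels /o/ and /a/, so it spirantizes to the fricative [x]. /t/ is a stop between vowels /i/ and /i/, so it spirantizes to the fricative [s]. /bukokanfitihan/ → buxoxanfisihan.
Rule 3 (nasal place assimilation): /n/ precedes the labial consonant /f/, so it assimilates in place to [m]. /buxoxanfisihan/ → buxoxamfisihan.
Rule 4 (final a-epenthesis): the form ends in the consonant /n/, so [a] is inserted word-finally. /buxoxamfisihan/ → buxoxamfisihana.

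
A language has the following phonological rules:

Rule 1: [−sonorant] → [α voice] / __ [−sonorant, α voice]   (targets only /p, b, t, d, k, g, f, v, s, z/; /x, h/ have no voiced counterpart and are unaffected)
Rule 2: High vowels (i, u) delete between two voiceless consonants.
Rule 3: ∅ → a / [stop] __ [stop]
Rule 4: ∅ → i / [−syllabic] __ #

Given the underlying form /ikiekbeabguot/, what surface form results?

Rule 1 (regressive voicing assimilation): /k/ precedes the voiced obstruent /b/, so it voices to [g] by assimilation. /ikiekbeabguot/ → ikiegbeabguot.
Rule 2 (high vowel syncope): no segment meets the environment; /ikiegbeabguot/ is unchanged.
Rule 3 (stop-cluster a-epenthesis): /g/ and /b/ form a stop–stop cluster, so [a] is inserted between them. /b/ and /g/ form a stop–stop cluster, so [a] is inserted between them. /ikiegbeabguot/ → ikiegabeabaguot.
Rule 4 (final i-epenthesis): the form ends in the consonant /t/, so [i] is inserted word-finally. /ikiegabeabaguot/ → ikiegabeabaguoti.

ikiegabeabaguoti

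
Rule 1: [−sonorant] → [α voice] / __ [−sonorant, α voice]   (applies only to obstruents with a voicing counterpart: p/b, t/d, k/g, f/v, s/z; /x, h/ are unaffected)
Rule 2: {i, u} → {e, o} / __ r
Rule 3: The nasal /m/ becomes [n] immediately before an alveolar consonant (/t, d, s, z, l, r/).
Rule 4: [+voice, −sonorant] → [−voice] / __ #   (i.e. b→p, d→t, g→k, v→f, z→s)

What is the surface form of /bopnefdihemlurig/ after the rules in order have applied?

bopnevdihenlorik

Rule 1 (regressive voicing assimilation): /f/ precedes the voiced obstruent /d/, so it voices to [v] by assimilation. /bopnefdihemlurig/ → bopnevdihemlurig.
Rule 2 (pre-rhotic lowering): /u/ is a high vowel immediately before /r/, so it lowers to [o]. /bopnevdihemlurig/ → bopnevdihemlorig.
Rule 3 (nasal place assimilation): /m/ precedes the alveolar consonant /l/, so it assimilates in place to [n]. /bopnevdihemlorig/ → bopnevdihenlorig.
Rule 4 (final devoicing): /g/ is a voiced obstruent in word-final position, so it devoices to [k]. /bopnevdihenlorig/ → bopnevdihenlorik.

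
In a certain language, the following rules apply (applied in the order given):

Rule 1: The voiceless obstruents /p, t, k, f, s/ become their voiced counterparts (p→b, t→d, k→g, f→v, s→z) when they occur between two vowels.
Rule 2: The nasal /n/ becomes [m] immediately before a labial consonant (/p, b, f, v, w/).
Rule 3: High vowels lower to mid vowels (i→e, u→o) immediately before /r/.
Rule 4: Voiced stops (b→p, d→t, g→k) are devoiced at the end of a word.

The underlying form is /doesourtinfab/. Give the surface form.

Rule 1 (intervocalic voicing): /s/ is a voiceless obstruent between vowels /e/ and /o/, so it voices to [z]. /doesourtinfab/ → doezourtinfab.
Rule 2 (nasal place assimilation): /n/ precedes the labial consonant /f/, so it assimilates in place to [m]. /doezourtinfab/ → doezourtimfab.
Rule 3 (pre-rhotic lowering): /u/ is a high vowel immediately before /r/, so it lowers to [o]. /doezourtimfab/ → doezoortimfab.
Rule 4 (final devoicing): /b/ is a voiced stop in word-final position, so it devoices to [p]. /doezoortimfab/ → doezoortimfap.

doezoortimfap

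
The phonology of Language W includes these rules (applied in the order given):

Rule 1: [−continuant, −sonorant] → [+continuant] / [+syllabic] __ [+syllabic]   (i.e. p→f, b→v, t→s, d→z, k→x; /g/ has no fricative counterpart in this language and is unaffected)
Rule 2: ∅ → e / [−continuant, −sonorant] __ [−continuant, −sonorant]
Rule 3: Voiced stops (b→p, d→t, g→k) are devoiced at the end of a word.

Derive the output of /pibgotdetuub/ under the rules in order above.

pibegotedesuup

Rule 1 (intervocalic spirantization): /t/ is a stop between vowels /e/ and /u/, so it spirantizes to the fricative [s]. /pibgotdetuub/ → pibgotdesuub.
Rule 2 (stop-cluster e-epenthesis): /b/ and /g/ form a stop–stop cluster, so [e] is inserted between them. /t/ and /d/ form a stop–stop cluster, so [e] is inserted between them. /pibgotdesuub/ → pibegotedesuub.
Rule 3 (final devoicing): /b/ is a voiced stop in word-final position, so it devoices to [p]. /pibegotedesuub/ → pibegotedesuup.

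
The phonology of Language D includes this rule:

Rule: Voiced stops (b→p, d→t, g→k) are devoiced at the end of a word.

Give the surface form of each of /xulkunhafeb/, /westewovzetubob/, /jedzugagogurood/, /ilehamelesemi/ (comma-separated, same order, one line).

xulkunhafep, westewovzetubop, jedzugagoguroot, ilehamelesemi

/xulkunhafeb/: /b/ is a voiced stop in word-final position, so it devoices to [p]. → [xulkunhafep].
/westewovzetubob/: /b/ is a voiced stop in word-final position, so it devoices to [p]. → [westewovzetubop].
/jedzugagogurood/: /d/ is a voiced stop in word-final position, so it devoices to [t]. → [jedzugagoguroot].
/ilehamelesemi/: the rule's environment is not met; surfaces unchanged as [ilehamelesemi].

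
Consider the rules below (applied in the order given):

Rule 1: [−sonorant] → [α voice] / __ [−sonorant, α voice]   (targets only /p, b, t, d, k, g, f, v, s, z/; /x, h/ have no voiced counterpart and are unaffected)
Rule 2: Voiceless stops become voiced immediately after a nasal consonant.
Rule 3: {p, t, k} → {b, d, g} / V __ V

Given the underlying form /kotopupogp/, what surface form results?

kodobubokp

Rule 1 (regressive voicing assimilation): /g/ precedes the voiceless obstruent /p/, so it devoices to [k] by assimilation. /kotopupogp/ → kotopupokp.
Rule 2 (post-nasal voicing): no segment meets the environment; /kotopupokp/ is unchanged.
Rule 3 (intervocalic voicing): /t/ is a voiceless stop between vowels /o/ and /o/, so it voices to [d]. /p/ is a voiceless stop between vowels /o/ and /u/, so it voices to [b]. /p/ is a voiceless stop between vowels /u/ and /o/, so it voices to [b]. /kotopupokp/ → kodobubokp.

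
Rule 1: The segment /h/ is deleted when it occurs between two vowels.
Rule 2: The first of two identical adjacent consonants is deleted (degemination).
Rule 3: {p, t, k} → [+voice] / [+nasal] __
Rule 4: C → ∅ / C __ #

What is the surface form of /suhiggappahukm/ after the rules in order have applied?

Rule 1 (intervocalic h-deletion): /h/ occurs between vowels /u/ and /i/, so it deletes. /h/ occurs between vowels /a/ and /u/, so it deletes. /suhiggappahukm/ → suiggappaukm.
Rule 2 (degemination): /gg/ is a geminate; the first /g/ deletes. /pp/ is a geminate; the first /p/ deletes. /suiggappaukm/ → suigapaukm.
Rule 3 (post-nasal voicing): no segment meets the environment; /suigapaukm/ is unchanged.
Rule 4 (final cluster simplification): /m/ is the second consonant of a word-final cluster /km/, so it deletes. /suigapaukm/ → suigapauk.

suigapauk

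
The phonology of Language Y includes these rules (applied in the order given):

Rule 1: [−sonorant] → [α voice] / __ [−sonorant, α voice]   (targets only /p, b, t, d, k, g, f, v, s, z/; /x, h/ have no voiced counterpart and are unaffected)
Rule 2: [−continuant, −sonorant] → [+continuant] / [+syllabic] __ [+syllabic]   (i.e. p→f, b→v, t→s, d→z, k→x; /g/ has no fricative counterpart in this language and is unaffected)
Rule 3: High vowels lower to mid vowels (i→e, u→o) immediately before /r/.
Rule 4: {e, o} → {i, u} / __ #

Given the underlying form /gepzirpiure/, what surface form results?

gebzerpiori

Rule 1 (regressive voicing assimilation): /p/ precedes the voiced obstruent /z/, so it voices to [b] by assimilation. /gepzirpiure/ → gebzirpiure.
Rule 2 (intervocalic spirantization): no segment meets the environment; /gebzirpiure/ is unchanged.
Rule 3 (pre-rhotic lowering): /i/ is a high vowel immediately before /r/, so it lowers to [e]. /u/ is a high vowel immediately before /r/, so it lowers to [o]. /gebzirpiure/ → gebzerpiore.
Rule 4 (final vowel raising): /e/ is a mid vowel in word-final position, so it raises to [i]. /gebzerpiore/ → gebzerpiori.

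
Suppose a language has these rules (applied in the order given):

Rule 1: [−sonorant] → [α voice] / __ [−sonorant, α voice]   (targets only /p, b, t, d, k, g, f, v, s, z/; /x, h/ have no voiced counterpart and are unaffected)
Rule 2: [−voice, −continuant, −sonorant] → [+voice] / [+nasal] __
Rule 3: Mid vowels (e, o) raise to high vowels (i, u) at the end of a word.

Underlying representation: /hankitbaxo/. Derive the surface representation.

Rule 1 (regressive voicing assimilation): /t/ precedes the voiced obstruent /b/, so it voices to [d] by assimilation. /hankitbaxo/ → hankidbaxo.
Rule 2 (post-nasal voicing): /k/ is a voiceless stop immediately after the nasal /n/, so it voices to [g]. /hankidbaxo/ → hangidbaxo.
Rule 3 (final vowel raising): /o/ is a mid vowel in word-final position, so it raises to [u]. /hangidbaxo/ → hangidbaxu.

hangidbaxu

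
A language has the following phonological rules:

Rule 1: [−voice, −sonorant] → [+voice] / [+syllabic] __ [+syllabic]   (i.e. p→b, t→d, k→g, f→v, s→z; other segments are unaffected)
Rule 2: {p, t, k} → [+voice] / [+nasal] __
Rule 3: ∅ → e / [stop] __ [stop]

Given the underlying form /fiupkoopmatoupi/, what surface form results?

fiupekoopmadoubi

Rule 1 (intervocalic voicing): /t/ is a voiceless obstruent between vowels /a/ and /o/, so it voices to [d]. /p/ is a voiceless obstruent between vowels /u/ and /i/, so it voices to [b]. /fiupkoopmatoupi/ → fiupkoopmadoubi.
Rule 2 (post-nasal voicing): no segment meets the environment; /fiupkoopmadoubi/ is unchanged.
Rule 3 (stop-cluster e-epenthesis): /p/ and /k/ form a stop–stop cluster, so [e] is inserted between them. /fiupkoopmadoubi/ → fiupekoopmadoubi.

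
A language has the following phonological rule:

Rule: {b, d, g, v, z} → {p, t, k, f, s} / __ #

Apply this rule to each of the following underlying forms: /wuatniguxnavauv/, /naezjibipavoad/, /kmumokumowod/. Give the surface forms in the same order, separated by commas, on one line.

wuatniguxnavauf, naezjibipavoat, kmumokumowot

/wuatniguxnavauv/: /v/ is a voiced obstruent in word-final position, so it devoices to [f]. → [wuatniguxnavauf].
/naezjibipavoad/: /d/ is a voiced obstruent in word-final position, so it devoices to [t]. → [naezjibipavoat].
/kmumokumowod/: /d/ is a voiced obstruent in word-final position, so it devoices to [t]. → [kmumokumowot].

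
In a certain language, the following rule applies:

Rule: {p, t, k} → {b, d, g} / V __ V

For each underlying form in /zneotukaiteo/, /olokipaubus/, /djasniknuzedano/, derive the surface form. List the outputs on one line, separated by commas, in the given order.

/zneotukaiteo/: /t/ is a voiceless stop between vowels /o/ and /u/, so it voices to [d]. /k/ is a voiceless stop between vowels /u/ and /a/, so it voices to [g]. /t/ is a voiceless stop between vowels /i/ and /e/, so it voices to [d]. → [zneodugaideo].
/olokipaubus/: /k/ is a voiceless stop between vowels /o/ and /i/, so it voices to [g]. /p/ is a voiceless stop between vowels /i/ and /a/, so it voices to [b]. → [ologibaubus].
/djasniknuzedano/: the rule's environment is not met; surfaces unchanged as [djasniknuzedano].

zneodugaideo, ologibaubus, djasniknuzedano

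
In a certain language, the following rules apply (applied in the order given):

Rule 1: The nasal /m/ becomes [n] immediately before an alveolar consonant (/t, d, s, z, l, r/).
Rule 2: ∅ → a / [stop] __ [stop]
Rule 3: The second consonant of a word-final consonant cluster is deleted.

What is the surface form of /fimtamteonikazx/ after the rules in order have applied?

Rule 1 (nasal place assimilation): /m/ precedes the alveolar consonant /t/, so it assimilates in place to [n]. /m/ precedes the alveolar consonant /t/, so it assimilates in place to [n]. /fimtamteonikazx/ → fintanteonikazx.
Rule 2 (stop-cluster a-epenthesis): no segment meets the environment; /fintanteonikazx/ is unchanged.
Rule 3 (final cluster simplification): /x/ is the second consonant of a word-final cluster /zx/, so it deletes. /fintanteonikazx/ → fintanteonikaz.

fintanteonikaz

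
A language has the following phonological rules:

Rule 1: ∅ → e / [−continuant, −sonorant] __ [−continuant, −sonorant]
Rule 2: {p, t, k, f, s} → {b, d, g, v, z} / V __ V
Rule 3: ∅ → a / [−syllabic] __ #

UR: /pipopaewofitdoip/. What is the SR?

Rule 1 (stop-cluster e-epenthesis): /t/ and /d/ form a stop–stop cluster, so [e] is inserted between them. /pipopaewofitdoip/ → pipopaewofitedoip.
Rule 2 (intervocalic voicing): /p/ is a voiceless obstruent between vowels /i/ and /o/, so it voices to [b]. /p/ is a voiceless obstruent between vowels /o/ and /a/, so it voices to [b]. /f/ is a voiceless obstruent between vowels /o/ and /i/, so it voices to [v]. /t/ is a voiceless obstruent between vowels /i/ and /e/, so it voices to [d]. /pipopaewofitedoip/ → pibobaewovidedoip.
Rule 3 (final a-epenthesis): the form ends in the consonant /p/, so [a] is inserted word-finally. /pibobaewovidedoip/ → pibobaewovidedoipa.

pibobaewovidedoipa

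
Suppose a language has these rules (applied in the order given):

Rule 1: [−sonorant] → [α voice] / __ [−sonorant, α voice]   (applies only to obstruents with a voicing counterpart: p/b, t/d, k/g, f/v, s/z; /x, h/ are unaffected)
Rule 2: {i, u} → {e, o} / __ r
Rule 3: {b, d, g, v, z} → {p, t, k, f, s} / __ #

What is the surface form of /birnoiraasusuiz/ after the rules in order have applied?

Rule 1 (regressive voicing assimilation): no segment meets the environment; /birnoiraasusuiz/ is unchanged.
Rule 2 (pre-rhotic lowering): /i/ is a high vowel immediately before /r/, so it lowers to [e]. /i/ is a high vowel immediately before /r/, so it lowers to [e]. /birnoiraasusuiz/ → bernoeraasusuiz.
Rule 3 (final devoicing): /z/ is a voiced obstruent in word-final position, so it devoices to [s]. /bernoeraasusuiz/ → bernoeraasusuis.

bernoeraasusuis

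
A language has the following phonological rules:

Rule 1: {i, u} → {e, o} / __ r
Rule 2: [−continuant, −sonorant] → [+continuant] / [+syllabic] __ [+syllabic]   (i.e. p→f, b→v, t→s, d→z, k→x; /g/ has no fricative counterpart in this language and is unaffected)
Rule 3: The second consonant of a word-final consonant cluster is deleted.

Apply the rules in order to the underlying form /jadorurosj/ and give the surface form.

jazororos

Rule 1 (pre-rhotic lowering): /u/ is a high vowel immediately before /r/, so it lowers to [o]. /jadorurosj/ → jadororosj.
Rule 2 (intervocalic spirantization): /d/ is a stop between vowels /a/ and /o/, so it spirantizes to the fricative [z]. /jadororosj/ → jazororosj.
Rule 3 (final cluster simplification): /j/ is the second consonant of a word-final cluster /sj/, so it deletes. /jazororosj/ → jazororos.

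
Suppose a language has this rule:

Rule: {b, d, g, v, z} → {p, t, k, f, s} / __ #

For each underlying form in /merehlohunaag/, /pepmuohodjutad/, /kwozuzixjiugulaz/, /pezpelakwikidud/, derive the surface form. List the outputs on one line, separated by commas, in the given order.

/merehlohunaag/: /g/ is a voiced obstruent in word-final position, so it devoices to [k]. → [merehlohunaak].
/pepmuohodjutad/: /d/ is a voiced obstruent in word-final position, so it devoices to [t]. → [pepmuohodjutat].
/kwozuzixjiugulaz/: /z/ is a voiced obstruent in word-final position, so it devoices to [s]. → [kwozuzixjiugulas].
/pezpelakwikidud/: /d/ is a voiced obstruent in word-final position, so it devoices to [t]. → [pezpelakwikidut].

merehlohunaak, pepmuohodjutat, kwozuzixjiugulas, pezpelakwikidut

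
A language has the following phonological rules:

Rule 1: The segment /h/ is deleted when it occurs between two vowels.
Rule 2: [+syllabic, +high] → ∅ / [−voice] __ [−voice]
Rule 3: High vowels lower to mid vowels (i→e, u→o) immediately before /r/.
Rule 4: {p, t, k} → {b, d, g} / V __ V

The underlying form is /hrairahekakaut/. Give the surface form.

Rule 1 (intervocalic h-deletion): /h/ occurs between vowels /a/ and /e/, so it deletes. /hrairahekakaut/ → hrairaekakaut.
Rule 2 (high vowel syncope): no segment meets the environment; /hrairaekakaut/ is unchanged.
Rule 3 (pre-rhotic lowering): /i/ is a high vowel immediately before /r/, so it lowers to [e]. /hrairaekakaut/ → hraeraekakaut.
Rule 4 (intervocalic voicing): /k/ is a voiceless stop between vowels /e/ and /a/, so it voices to [g]. /k/ is a voiceless stop between vowels /a/ and /a/, so it voices to [g]. /hraeraekakaut/ → hraeraegagaut.

hraeraegagaut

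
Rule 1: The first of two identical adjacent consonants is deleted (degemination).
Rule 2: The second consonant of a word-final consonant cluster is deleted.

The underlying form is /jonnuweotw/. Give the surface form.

Rule 1 (degemination): /nn/ is a geminate; the first /n/ deletes. /jonnuweotw/ → jonuweotw.
Rule 2 (final cluster simplification): /w/ is the second consonant of a word-final cluster /tw/, so it deletes. /jonuweotw/ → jonuweot.

jonuweot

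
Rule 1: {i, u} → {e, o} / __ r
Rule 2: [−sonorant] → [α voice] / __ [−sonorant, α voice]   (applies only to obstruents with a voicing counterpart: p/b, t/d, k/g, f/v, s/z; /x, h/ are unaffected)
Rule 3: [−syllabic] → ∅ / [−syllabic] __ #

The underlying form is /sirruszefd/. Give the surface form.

serruzzev

Rule 1 (pre-rhotic lowering): /i/ is a high vowel immediately before /r/, so it lowers to [e]. /sirruszefd/ → serruszefd.
Rule 2 (regressive voicing assimilation): /s/ precedes the voiced obstruent /z/, so it voices to [z] by assimilation. /f/ precedes the voiced obstruent /d/, so it voices to [v] by assimilation. /serruszefd/ → serruzzevd.
Rule 3 (final cluster simplification): /d/ is the second consonant of a word-final cluster /vd/, so it deletes. /serruzzevd/ → serruzzev.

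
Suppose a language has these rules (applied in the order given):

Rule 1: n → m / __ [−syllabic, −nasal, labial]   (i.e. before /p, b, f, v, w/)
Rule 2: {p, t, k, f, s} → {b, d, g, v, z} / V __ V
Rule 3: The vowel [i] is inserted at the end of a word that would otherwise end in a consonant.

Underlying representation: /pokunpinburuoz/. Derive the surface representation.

Rule 1 (nasal place assimilation): /n/ precedes the labial consonant /p/, so it assimilates in place to [m]. /n/ precedes the labial consonant /b/, so it assimilates in place to [m]. /pokunpinburuoz/ → pokumpimburuoz.
Rule 2 (intervocalic voicing): /k/ is a voiceless obstruent between vowels /o/ and /u/, so it voices to [g]. /pokumpimburuoz/ → pogumpimburuoz.
Rule 3 (final i-epenthesis): the form ends in the consonant /z/, so [i] is inserted word-finally. /pogumpimburuoz/ → pogumpimburuozi.

pogumpimburuozi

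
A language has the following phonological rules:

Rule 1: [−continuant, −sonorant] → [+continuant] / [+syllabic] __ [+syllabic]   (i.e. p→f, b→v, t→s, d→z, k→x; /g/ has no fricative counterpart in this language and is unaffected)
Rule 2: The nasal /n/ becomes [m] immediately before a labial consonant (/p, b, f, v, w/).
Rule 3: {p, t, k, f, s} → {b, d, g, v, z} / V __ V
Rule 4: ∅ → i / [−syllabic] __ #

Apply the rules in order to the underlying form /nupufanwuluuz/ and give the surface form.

nuvuvamwuluuzi

Rule 1 (intervocalic spirantization): /p/ is a stop between vowels /u/ and /u/, so it spirantizes to the fricative [f]. /nupufanwuluuz/ → nufufanwuluuz.
Rule 2 (nasal place assimilation): /n/ precedes the labial consonant /w/, so it assimilates in place to [m]. /nufufanwuluuz/ → nufufamwuluuz.
Rule 3 (intervocalic voicing): /f/ is a voiceless obstruent between vowels /u/ and /u/, so it voices to [v]. /f/ is a voiceless obstruent between vowels /u/ and /a/, so it voices to [v]. /nufufamwuluuz/ → nuvuvamwuluuz.
Rule 4 (final i-epenthesis): the form ends in the consonant /z/, so [i] is inserted word-finally. /nuvuvamwuluuz/ → nuvuvamwuluuzi.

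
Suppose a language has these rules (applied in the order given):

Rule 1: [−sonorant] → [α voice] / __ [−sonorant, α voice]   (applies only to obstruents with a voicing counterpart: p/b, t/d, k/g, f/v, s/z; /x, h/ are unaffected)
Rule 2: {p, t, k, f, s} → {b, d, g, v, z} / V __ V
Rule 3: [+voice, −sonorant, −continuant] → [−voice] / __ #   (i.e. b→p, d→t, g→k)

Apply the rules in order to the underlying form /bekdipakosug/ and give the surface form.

Rule 1 (regressive voicing assimilation): /k/ precedes the voiced obstruent /d/, so it voices to [g] by assimilation. /bekdipakosug/ → begdipakosug.
Rule 2 (intervocalic voicing): /p/ is a voiceless obstruent between vowels /i/ and /a/, so it voices to [b]. /k/ is a voiceless obstruent between vowels /a/ and /o/, so it voices to [g]. /s/ is a voiceless obstruent between vowels /o/ and /u/, so it voices to [z]. /begdipakosug/ → begdibagozug.
Rule 3 (final devoicing): /g/ is a voiced stop in word-final position, so it devoices to [k]. /begdibagozug/ → begdibagozuk.

begdibagozuk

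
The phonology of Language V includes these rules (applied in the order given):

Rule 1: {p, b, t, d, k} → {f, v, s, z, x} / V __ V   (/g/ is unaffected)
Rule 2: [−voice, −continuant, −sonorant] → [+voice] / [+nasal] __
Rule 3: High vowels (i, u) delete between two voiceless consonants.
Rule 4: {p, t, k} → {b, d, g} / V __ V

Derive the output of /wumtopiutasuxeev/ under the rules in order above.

Rule 1 (intervocalic spirantization): /p/ is a stop between vowels /o/ and /i/, so it spirantizes to the fricative [f]. /t/ is a stop between vowels /u/ and /a/, so it spirantizes to the fricative [s]. /wumtopiutasuxeev/ → wumtofiusasuxeev.
Rule 2 (post-nasal voicing): /t/ is a voiceless stop immediately after the nasal /m/, so it voices to [d]. /wumtofiusasuxeev/ → wumdofiusasuxeev.
Rule 3 (high vowel syncope): /u/ is a high vowel flanked by voiceless consonants /s/ and /x/, so it deletes. /wumdofiusasuxeev/ → wumdofiusasxeev.
Rule 4 (intervocalic voicing): no segment meets the environment; /wumdofiusasxeev/ is unchanged.

wumdofiusasxeev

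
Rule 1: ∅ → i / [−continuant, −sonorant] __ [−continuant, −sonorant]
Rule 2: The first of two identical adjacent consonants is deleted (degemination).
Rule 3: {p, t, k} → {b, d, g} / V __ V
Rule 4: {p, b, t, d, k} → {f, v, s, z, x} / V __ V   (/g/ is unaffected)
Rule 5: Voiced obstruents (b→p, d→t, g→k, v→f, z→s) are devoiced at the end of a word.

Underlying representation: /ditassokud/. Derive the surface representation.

Rule 1 (stop-cluster i-epenthesis): no segment meets the environment; /ditassokud/ is unchanged.
Rule 2 (degemination): /ss/ is a geminate; the first /s/ deletes. /ditassokud/ → ditasokud.
Rule 3 (intervocalic voicing): /t/ is a voiceless stop between vowels /i/ and /a/, so it voices to [d]. /k/ is a voiceless stop between vowels /o/ and /u/, so it voices to [g]. /ditasokud/ → didasogud.
Rule 4 (intervocalic spirantization): /d/ is a stop between vowels /i/ and /a/, so it spirantizes to the fricative [z]. /didasogud/ → dizasogud.
Rule 5 (final devoicing): /d/ is a voiced obstruent in word-final position, so it devoices to [t]. /dizasogud/ → dizasogut.

dizasogut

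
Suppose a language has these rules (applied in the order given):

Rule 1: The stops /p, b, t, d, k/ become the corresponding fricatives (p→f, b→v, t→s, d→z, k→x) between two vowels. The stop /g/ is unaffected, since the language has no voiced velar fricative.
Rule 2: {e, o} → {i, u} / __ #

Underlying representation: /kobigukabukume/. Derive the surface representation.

Rule 1 (intervocalic spirantization): /b/ is a stop between vowels /o/ and /i/, so it spirantizes to the fricative [v]. /k/ is a stop between vowels /u/ and /a/, so it spirantizes to the fricative [x]. /b/ is a stop between vowels /a/ and /u/, so it spirantizes to the fricative [v]. /k/ is a stop between vowels /u/ and /u/, so it spirantizes to the fricative [x]. /kobigukabukume/ → koviguxavuxume.
Rule 2 (final vowel raising): /e/ is a mid vowel in word-final position, so it raises to [i]. /koviguxavuxume/ → koviguxavuxumi.

koviguxavuxumi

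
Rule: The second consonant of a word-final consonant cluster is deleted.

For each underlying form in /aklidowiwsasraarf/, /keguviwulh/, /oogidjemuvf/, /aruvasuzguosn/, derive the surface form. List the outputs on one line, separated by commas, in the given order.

/aklidowiwsasraarf/: /f/ is the second consonant of a word-final cluster /rf/, so it deletes. → [aklidowiwsasraar].
/keguviwulh/: /h/ is the second consonant of a word-final cluster /lh/, so it deletes. → [keguviwul].
/oogidjemuvf/: /f/ is the second consonant of a word-final cluster /vf/, so it deletes. → [oogidjemuv].
/aruvasuzguosn/: /n/ is the second consonant of a word-final cluster /sn/, so it deletes. → [aruvasuzguos].

aklidowiwsasraar, keguviwul, oogidjemuv, aruvasuzguos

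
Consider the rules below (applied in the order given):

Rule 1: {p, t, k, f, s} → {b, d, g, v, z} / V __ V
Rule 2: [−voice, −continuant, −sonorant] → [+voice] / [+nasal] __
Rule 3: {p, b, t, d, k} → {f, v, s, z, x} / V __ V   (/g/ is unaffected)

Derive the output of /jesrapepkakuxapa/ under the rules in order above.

jesravepkaguxava

Rule 1 (intervocalic voicing): /p/ is a voiceless obstruent between vowels /a/ and /e/, so it voices to [b]. /k/ is a voiceless obstruent between vowels /a/ and /u/, so it voices to [g]. /p/ is a voiceless obstruent between vowels /a/ and /a/, so it voices to [b]. /jesrapepkakuxapa/ → jesrabepkaguxaba.
Rule 2 (post-nasal voicing): no segment meets the environment; /jesrabepkaguxaba/ is unchanged.
Rule 3 (intervocalic spirantization): /b/ is a stop between vowels /a/ and /e/, so it spirantizes to the fricative [v]. /b/ is a stop between vowels /a/ and /a/, so it spirantizes to the fricative [v]. /jesrabepkaguxaba/ → jesravepkaguxava.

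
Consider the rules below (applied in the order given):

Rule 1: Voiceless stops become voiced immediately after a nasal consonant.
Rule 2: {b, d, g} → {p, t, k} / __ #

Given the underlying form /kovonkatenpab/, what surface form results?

kovongatenbap

Rule 1 (post-nasal voicing): /k/ is a voiceless stop immediately after the nasal /n/, so it voices to [g]. /p/ is a voiceless stop immediately after the nasal /n/, so it voices to [b]. /kovonkatenpab/ → kovongatenbab.
Rule 2 (final devoicing): /b/ is a voiced stop in word-final position, so it devoices to [p]. /kovongatenbab/ → kovongatenbap.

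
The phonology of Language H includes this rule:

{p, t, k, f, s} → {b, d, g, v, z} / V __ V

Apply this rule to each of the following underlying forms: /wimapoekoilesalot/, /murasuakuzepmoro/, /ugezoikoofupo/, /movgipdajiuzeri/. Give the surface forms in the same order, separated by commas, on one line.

/wimapoekoilesalot/: /p/ is a voiceless obstruent between vowels /a/ and /o/, so it voices to [b]. /k/ is a voiceless obstruent between vowels /e/ and /o/, so it voices to [g]. /s/ is a voiceless obstruent between vowels /e/ and /a/, so it voices to [z]. → [wimaboegoilezalot].
/murasuakuzepmoro/: /s/ is a voiceless obstruent between vowels /a/ and /u/, so it voices to [z]. /k/ is a voiceless obstruent between vowels /a/ and /u/, so it voices to [g]. → [murazuaguzepmoro].
/ugezoikoofupo/: /k/ is a voiceless obstruent between vowels /i/ and /o/, so it voices to [g]. /f/ is a voiceless obstruent between vowels /o/ and /u/, so it voices to [v]. /p/ is a voiceless obstruent between vowels /u/ and /o/, so it voices to [b]. → [ugezoigoovubo].
/movgipdajiuzeri/: the rule's environment is not met; surfaces unchanged as [movgipdajiuzeri].

wimaboegoilezalot, murazuaguzepmoro, ugezoigoovubo, movgipdajiuzeri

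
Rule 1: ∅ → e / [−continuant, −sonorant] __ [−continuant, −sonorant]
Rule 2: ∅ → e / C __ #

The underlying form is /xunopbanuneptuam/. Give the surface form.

xunopebanunepetuame

Rule 1 (stop-cluster e-epenthesis): /p/ and /b/ form a stop–stop cluster, so [e] is inserted between them. /p/ and /t/ form a stop–stop cluster, so [e] is inserted between them. /xunopbanuneptuam/ → xunopebanunepetuam.
Rule 2 (final e-epenthesis): the form ends in the consonant /m/, so [e] is inserted word-finally. /xunopebanunepetuam/ → xunopebanunepetuame.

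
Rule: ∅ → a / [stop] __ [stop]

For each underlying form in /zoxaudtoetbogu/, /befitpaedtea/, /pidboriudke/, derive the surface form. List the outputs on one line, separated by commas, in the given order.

/zoxaudtoetbogu/: /d/ and /t/ form a stop–stop cluster, so [a] is inserted between them. /t/ and /b/ form a stop–stop cluster, so [a] is inserted between them. → [zoxaudatoetabogu].
/befitpaedtea/: /t/ and /p/ form a stop–stop cluster, so [a] is inserted between them. /d/ and /t/ form a stop–stop cluster, so [a] is inserted between them. → [befitapaedatea].
/pidboriudke/: /d/ and /b/ form a stop–stop cluster, so [a] is inserted between them. /d/ and /k/ form a stop–stop cluster, so [a] is inserted between them. → [pidaboriudake].

zoxaudatoetabogu, befitapaedatea, pidaboriudake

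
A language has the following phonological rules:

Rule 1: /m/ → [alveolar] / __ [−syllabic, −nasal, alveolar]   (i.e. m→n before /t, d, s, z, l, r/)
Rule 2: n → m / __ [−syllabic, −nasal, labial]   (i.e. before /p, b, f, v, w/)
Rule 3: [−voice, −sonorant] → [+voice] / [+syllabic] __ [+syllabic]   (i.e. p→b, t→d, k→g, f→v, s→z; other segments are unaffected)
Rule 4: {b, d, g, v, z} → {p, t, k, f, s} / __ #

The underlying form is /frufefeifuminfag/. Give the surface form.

Rule 1 (nasal place assimilation): no segment meets the environment; /frufefeifuminfag/ is unchanged.
Rule 2 (nasal place assimilation): /n/ precedes the labial consonant /f/, so it assimilates in place to [m]. /frufefeifuminfag/ → frufefeifumimfag.
Rule 3 (intervocalic voicing): /f/ is a voiceless obstruent between vowels /u/ and /e/, so it voices to [v]. /f/ is a voiceless obstruent between vowels /e/ and /e/, so it voices to [v]. /f/ is a voiceless obstruent between vowels /i/ and /u/, so it voices to [v]. /frufefeifumimfag/ → fruveveivumimfag.
Rule 4 (final devoicing): /g/ is a voiced obstruent in word-final position, so it devoices to [k]. /fruveveivumimfag/ → fruveveivumimfak.

fruveveivumimfak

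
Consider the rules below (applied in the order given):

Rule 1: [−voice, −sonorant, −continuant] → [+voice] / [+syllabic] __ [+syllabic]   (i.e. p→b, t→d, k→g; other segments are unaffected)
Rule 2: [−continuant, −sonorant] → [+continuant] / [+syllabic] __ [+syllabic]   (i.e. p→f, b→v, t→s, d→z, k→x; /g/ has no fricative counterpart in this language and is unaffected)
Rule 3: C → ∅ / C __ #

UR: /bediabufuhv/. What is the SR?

beziavufuh

Rule 1 (intervocalic voicing): no segment meets the environment; /bediabufuhv/ is unchanged.
Rule 2 (intervocalic spirantization): /d/ is a stop between vowels /e/ and /i/, so it spirantizes to the fricative [z]. /b/ is a stop between vowels /a/ and /u/, so it spirantizes to the fricative [v]. /bediabufuhv/ → beziavufuhv.
Rule 3 (final cluster simplification): /v/ is the second consonant of a word-final cluster /hv/, so it deletes. /beziavufuhv/ → beziavufuh.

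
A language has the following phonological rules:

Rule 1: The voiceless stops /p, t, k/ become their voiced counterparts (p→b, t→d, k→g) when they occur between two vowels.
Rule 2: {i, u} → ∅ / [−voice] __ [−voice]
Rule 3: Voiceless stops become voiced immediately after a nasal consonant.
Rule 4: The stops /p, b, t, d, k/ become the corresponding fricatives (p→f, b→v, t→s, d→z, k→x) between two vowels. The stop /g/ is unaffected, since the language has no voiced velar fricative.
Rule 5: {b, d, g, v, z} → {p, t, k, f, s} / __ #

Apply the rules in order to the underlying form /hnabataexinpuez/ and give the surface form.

hnavazaexinbues

Rule 1 (intervocalic voicing): /t/ is a voiceless stop between vowels /a/ and /a/, so it voices to [d]. /hnabataexinpuez/ → hnabadaexinpuez.
Rule 2 (high vowel syncope): no segment meets the environment; /hnabadaexinpuez/ is unchanged.
Rule 3 (post-nasal voicing): /p/ is a voiceless stop immediately after the nasal /n/, so it voices to [b]. /hnabadaexinpuez/ → hnabadaexinbuez.
Rule 4 (intervocalic spirantization): /b/ is a stop between vowels /a/ and /a/, so it spirantizes to the fricative [v]. /d/ is a stop between vowels /a/ and /a/, so it spirantizes to the fricative [z]. /hnabadaexinbuez/ → hnavazaexinbuez.
Rule 5 (final devoicing): /z/ is a voiced obstruent in word-final position, so it devoices to [s]. /hnavazaexinbuez/ → hnavazaexinbues.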